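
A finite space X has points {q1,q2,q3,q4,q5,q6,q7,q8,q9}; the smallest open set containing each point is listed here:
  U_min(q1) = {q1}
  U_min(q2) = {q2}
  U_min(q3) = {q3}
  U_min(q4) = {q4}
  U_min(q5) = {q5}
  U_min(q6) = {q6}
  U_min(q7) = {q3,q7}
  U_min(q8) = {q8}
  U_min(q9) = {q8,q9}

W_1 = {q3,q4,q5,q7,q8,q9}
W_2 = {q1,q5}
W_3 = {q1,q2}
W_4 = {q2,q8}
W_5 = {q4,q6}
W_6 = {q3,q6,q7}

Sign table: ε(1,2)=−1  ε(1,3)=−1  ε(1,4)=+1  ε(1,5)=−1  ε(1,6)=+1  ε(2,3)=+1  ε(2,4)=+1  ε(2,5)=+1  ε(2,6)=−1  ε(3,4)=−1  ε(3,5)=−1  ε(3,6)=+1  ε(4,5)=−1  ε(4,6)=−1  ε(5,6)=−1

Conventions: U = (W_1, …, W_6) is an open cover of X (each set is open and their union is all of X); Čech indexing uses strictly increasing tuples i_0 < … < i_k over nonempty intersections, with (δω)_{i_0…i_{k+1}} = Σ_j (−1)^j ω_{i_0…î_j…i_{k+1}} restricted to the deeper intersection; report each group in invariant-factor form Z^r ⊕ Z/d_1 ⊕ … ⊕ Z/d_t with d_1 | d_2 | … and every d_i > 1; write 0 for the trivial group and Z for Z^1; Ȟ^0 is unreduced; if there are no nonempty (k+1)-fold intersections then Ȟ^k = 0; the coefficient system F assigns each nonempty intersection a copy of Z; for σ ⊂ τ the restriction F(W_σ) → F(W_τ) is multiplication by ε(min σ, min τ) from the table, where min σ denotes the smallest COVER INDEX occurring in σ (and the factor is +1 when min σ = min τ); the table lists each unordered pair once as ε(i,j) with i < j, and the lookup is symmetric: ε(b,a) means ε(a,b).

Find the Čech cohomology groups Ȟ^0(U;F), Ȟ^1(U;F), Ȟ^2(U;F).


Ȟ^0(U;F) ≅ Z,  Ȟ^1(U;F) ≅ Z^2,  Ȟ^2(U;F) ≅ 0

cover nerve:
  W12={q5} W14={q8} W15={q4} W16={q3,q7} W23={q1} W34={q2} W56={q6}
C dims 6,7; δ0: rk 5, SNF 1^5
Ȟ^0: (6−5)−0=1 ⇒ Z
Ȟ^1: (7−0)−5=2 ⇒ Z^2
Ȟ^2: (0−0)−0=0 ⇒ 0


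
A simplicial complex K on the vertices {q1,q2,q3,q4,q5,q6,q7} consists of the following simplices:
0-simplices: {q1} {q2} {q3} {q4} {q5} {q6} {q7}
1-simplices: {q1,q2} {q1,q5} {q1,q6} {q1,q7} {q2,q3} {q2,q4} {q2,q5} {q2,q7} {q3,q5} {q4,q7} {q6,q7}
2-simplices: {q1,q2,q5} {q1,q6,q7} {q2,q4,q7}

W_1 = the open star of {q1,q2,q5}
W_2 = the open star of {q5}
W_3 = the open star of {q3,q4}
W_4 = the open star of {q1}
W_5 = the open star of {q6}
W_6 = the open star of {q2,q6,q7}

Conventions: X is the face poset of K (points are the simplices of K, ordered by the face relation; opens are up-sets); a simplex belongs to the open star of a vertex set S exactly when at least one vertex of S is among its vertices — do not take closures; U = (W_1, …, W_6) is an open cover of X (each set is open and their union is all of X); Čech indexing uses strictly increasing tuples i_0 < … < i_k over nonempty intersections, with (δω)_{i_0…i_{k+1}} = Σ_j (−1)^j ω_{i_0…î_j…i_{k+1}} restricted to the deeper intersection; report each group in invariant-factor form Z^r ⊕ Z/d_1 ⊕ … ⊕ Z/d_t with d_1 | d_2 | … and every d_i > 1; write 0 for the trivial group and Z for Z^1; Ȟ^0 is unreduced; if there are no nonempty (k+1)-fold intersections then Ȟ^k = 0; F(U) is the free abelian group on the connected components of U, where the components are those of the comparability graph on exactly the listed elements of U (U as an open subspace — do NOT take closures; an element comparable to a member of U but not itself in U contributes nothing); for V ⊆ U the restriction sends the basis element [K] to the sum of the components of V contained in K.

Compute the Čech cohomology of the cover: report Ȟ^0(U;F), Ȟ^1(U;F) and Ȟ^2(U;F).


Ȟ^0 ≅ Z, Ȟ^1 ≅ Z^2 and Ȟ^2 ≅ 0

nonempty intersections:
  W1={{q1},{q2},{q5},{q1,q2},{q1,q5},{q1,q6},{q1,q7},{q2,q3},{q2,q4},{q2,q5},{q2,q7},{q3,q5},{q1,q2,q5},{q1,q6,q7},{q2,q4,q7}} W2={{q5},{q1,q5},{q2,q5},{q3,q5},{q1,q2,q5}} W3={{q3},{q4},{q2,q3},{q2,q4},{q3,q5},{q4,q7},{q2,q4,q7}} W4={{q1},{q1,q2},{q1,q5},{q1,q6},{q1,q7},{q1,q2,q5},{q1,q6,q7}} W5={{q6},{q1,q6},{q6,q7},{q1,q6,q7}} W6={{q2},{q6},{q7},{q1,q2},{q1,q6},{q1,q7},{q2,q3},{q2,q4},{q2,q5},{q2,q7},{q4,q7},{q6,q7},{q1,q2,q5},{q1,q6,q7},{q2,q4,q7}}
  W12={{q5},{q1,q5},{q2,q5},{q3,q5},{q1,q2,q5}} W13={{q2,q3},{q2,q4},{q3,q5},{q2,q4,q7}} W14={{q1},{q1,q2},{q1,q5},{q1,q6},{q1,q7},{q1,q2,q5},{q1,q6,q7}} W15={{q1,q6},{q1,q6,q7}} W16={{q2},{q1,q2},{q1,q6},{q1,q7},{q2,q3},{q2,q4},{q2,q5},{q2,q7},{q1,q2,q5},{q1,q6,q7},{q2,q4,q7}} W23={{q3,q5}} W24={{q1,q5},{q1,q2,q5}} W26={{q2,q5},{q1,q2,q5}} W36={{q2,q3},{q2,q4},{q4,q7},{q2,q4,q7}} W45={{q1,q6},{q1,q6,q7}} W46={{q1,q2},{q1,q6},{q1,q7},{q1,q2,q5},{q1,q6,q7}} W56={{q6},{q1,q6},{q6,q7},{q1,q6,q7}}
  W123={{q3,q5}} W124={{q1,q5},{q1,q2,q5}} W126={{q2,q5},{q1,q2,q5}} W136={{q2,q3},{q2,q4},{q2,q4,q7}} W145={{q1,q6},{q1,q6,q7}} W146={{q1,q2},{q1,q6},{q1,q7},{q1,q2,q5},{q1,q6,q7}} W156={{q1,q6},{q1,q6,q7}} W246={{q1,q2,q5}} W456={{q1,q6},{q1,q6,q7}}
  W1246={{q1,q2,q5}} W1456={{q1,q6},{q1,q6,q7}}
components per intersection:
  W1: {{q1},{q2},{q5},{q1,q2},{q1,q5},{q1,q6},{q1,q7},{q2,q3},{q2,q4},{q2,q5},{q2,q7},{q3,q5},{q1,q2,q5},{q1,q6,q7},{q2,q4,q7}}
  W2: {{q5},{q1,q5},{q2,q5},{q3,q5},{q1,q2,q5}}
  W3: {{q3},{q2,q3},{q3,q5}} {{q4},{q2,q4},{q4,q7},{q2,q4,q7}}
  W4: {{q1},{q1,q2},{q1,q5},{q1,q6},{q1,q7},{q1,q2,q5},{q1,q6,q7}}
  W5: {{q6},{q1,q6},{q6,q7},{q1,q6,q7}}
  W6: {{q2},{q6},{q7},{q1,q2},{q1,q6},{q1,q7},{q2,q3},{q2,q4},{q2,q5},{q2,q7},{q4,q7},{q6,q7},{q1,q2,q5},{q1,q6,q7},{q2,q4,q7}}
  W12: {{q5},{q1,q5},{q2,q5},{q3,q5},{q1,q2,q5}}
  W13: {{q2,q3}} {{q2,q4},{q2,q4,q7}} {{q3,q5}}
  W14: {{q1},{q1,q2},{q1,q5},{q1,q6},{q1,q7},{q1,q2,q5},{q1,q6,q7}}
  W15: {{q1,q6},{q1,q6,q7}}
  W16: {{q2},{q1,q2},{q2,q3},{q2,q4},{q2,q5},{q2,q7},{q1,q2,q5},{q2,q4,q7}} {{q1,q6},{q1,q7},{q1,q6,q7}}
  W23: {{q3,q5}}
  W24: {{q1,q5},{q1,q2,q5}}
  W26: {{q2,q5},{q1,q2,q5}}
  W36: {{q2,q3}} {{q2,q4},{q4,q7},{q2,q4,q7}}
  W45: {{q1,q6},{q1,q6,q7}}
  W46: {{q1,q2},{q1,q2,q5}} {{q1,q6},{q1,q7},{q1,q6,q7}}
  W56: {{q6},{q1,q6},{q6,q7},{q1,q6,q7}}
  W123: {{q3,q5}}
  W124: {{q1,q5},{q1,q2,q5}}
  W126: {{q2,q5},{q1,q2,q5}}
  W136: {{q2,q3}} {{q2,q4},{q2,q4,q7}}
  W145: {{q1,q6},{q1,q6,q7}}
  W146: {{q1,q2},{q1,q2,q5}} {{q1,q6},{q1,q7},{q1,q6,q7}}
  W156: {{q1,q6},{q1,q6,q7}}
  W246: {{q1,q2,q5}}
  W456: {{q1,q6},{q1,q6,q7}}
  W1246: {{q1,q2,q5}}
  W1456: {{q1,q6},{q1,q6,q7}}
C dims 7,17,11,2; δ0: rk 6, SNF 1^6; δ1: rk 9, SNF 1^9; δ2: rk 2, SNF 1^2
Ȟ^0: (7−6)−0=1 ⇒ Z
Ȟ^1: (17−9)−6=2 ⇒ Z^2
Ȟ^2: (11−2)−9=0 ⇒ 0


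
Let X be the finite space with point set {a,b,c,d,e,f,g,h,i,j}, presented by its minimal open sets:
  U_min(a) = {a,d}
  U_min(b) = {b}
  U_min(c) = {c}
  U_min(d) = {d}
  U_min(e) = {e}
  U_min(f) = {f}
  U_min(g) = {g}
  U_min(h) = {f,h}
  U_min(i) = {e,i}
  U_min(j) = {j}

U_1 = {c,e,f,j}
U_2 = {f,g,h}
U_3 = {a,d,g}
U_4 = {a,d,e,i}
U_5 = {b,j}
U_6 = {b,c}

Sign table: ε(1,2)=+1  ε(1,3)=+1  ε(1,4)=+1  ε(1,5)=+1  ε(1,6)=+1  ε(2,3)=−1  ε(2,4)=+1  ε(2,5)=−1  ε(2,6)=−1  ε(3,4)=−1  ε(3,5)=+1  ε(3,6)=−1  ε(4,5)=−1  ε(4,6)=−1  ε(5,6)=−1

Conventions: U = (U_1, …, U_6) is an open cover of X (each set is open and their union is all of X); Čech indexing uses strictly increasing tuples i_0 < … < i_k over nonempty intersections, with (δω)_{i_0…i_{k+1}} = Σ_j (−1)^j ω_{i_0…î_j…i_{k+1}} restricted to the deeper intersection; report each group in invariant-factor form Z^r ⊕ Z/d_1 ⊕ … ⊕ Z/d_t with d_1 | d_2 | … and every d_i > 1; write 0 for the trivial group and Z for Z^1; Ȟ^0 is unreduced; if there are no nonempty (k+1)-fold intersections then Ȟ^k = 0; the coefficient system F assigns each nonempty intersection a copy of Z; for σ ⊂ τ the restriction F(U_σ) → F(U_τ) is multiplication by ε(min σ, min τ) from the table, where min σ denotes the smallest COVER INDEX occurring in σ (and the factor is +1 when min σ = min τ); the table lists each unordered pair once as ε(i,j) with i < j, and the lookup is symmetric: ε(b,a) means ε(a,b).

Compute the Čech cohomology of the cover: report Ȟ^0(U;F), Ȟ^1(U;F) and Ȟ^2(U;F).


Ȟ^0(U;F) ≅ 0, Ȟ^1(U;F) ≅ Z ⊕ Z/2, Ȟ^2(U;F) ≅ 0

nerve of the cover:
  U12={f} U14={e} U15={j} U16={c} U23={g} U34={a,d} U56={b}
C dims 6,7; δ0: rk 6, SNF 1^5·2
Ȟ^0 = (6 − 6) − 0 = 0, so Ȟ^0 ≅ 0
Ȟ^1 = (7 − 0) − 6 = 1 plus torsion [2], so Ȟ^1 ≅ Z ⊕ Z/2
Ȟ^2 = (0 − 0) − 0 = 0, so Ȟ^2 ≅ 0


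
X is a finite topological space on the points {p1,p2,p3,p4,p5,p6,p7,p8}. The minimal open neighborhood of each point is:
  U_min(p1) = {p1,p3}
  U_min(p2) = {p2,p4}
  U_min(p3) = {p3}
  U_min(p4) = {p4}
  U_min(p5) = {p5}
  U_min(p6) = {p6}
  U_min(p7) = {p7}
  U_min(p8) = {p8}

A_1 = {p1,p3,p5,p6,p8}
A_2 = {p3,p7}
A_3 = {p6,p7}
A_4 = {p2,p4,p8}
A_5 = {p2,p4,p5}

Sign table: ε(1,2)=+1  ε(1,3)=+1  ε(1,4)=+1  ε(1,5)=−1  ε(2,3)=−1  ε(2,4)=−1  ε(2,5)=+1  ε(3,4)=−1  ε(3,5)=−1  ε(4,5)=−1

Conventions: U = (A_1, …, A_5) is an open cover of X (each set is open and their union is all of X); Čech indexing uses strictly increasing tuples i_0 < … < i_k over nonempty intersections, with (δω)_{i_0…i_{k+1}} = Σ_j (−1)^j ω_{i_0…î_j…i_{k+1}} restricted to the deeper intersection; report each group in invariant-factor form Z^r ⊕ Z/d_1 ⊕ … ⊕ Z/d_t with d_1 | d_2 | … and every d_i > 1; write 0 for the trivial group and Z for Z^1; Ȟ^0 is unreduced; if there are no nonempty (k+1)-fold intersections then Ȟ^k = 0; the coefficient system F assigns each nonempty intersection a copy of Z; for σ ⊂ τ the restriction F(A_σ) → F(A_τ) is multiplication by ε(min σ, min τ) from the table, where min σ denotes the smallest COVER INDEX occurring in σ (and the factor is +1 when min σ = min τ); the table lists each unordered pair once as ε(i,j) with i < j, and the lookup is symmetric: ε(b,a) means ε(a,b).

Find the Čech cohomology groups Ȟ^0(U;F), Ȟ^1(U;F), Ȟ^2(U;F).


Ȟ^0 ≅ 0, Ȟ^1 ≅ Z ⊕ Z/2, Ȟ^2 ≅ 0

nonempty intersections:
  A12={p3} A13={p6} A14={p8} A15={p5} A23={p7} A45={p2,p4}
C dims 5,6; δ0: rk 5, SNF 1^4·2
Ȟ^0: (5−5)−0=0 ⇒ 0
Ȟ^1: (6−0)−5=1 plus torsion [2] ⇒ Z ⊕ Z/2
Ȟ^2: (0−0)−0=0 ⇒ 0


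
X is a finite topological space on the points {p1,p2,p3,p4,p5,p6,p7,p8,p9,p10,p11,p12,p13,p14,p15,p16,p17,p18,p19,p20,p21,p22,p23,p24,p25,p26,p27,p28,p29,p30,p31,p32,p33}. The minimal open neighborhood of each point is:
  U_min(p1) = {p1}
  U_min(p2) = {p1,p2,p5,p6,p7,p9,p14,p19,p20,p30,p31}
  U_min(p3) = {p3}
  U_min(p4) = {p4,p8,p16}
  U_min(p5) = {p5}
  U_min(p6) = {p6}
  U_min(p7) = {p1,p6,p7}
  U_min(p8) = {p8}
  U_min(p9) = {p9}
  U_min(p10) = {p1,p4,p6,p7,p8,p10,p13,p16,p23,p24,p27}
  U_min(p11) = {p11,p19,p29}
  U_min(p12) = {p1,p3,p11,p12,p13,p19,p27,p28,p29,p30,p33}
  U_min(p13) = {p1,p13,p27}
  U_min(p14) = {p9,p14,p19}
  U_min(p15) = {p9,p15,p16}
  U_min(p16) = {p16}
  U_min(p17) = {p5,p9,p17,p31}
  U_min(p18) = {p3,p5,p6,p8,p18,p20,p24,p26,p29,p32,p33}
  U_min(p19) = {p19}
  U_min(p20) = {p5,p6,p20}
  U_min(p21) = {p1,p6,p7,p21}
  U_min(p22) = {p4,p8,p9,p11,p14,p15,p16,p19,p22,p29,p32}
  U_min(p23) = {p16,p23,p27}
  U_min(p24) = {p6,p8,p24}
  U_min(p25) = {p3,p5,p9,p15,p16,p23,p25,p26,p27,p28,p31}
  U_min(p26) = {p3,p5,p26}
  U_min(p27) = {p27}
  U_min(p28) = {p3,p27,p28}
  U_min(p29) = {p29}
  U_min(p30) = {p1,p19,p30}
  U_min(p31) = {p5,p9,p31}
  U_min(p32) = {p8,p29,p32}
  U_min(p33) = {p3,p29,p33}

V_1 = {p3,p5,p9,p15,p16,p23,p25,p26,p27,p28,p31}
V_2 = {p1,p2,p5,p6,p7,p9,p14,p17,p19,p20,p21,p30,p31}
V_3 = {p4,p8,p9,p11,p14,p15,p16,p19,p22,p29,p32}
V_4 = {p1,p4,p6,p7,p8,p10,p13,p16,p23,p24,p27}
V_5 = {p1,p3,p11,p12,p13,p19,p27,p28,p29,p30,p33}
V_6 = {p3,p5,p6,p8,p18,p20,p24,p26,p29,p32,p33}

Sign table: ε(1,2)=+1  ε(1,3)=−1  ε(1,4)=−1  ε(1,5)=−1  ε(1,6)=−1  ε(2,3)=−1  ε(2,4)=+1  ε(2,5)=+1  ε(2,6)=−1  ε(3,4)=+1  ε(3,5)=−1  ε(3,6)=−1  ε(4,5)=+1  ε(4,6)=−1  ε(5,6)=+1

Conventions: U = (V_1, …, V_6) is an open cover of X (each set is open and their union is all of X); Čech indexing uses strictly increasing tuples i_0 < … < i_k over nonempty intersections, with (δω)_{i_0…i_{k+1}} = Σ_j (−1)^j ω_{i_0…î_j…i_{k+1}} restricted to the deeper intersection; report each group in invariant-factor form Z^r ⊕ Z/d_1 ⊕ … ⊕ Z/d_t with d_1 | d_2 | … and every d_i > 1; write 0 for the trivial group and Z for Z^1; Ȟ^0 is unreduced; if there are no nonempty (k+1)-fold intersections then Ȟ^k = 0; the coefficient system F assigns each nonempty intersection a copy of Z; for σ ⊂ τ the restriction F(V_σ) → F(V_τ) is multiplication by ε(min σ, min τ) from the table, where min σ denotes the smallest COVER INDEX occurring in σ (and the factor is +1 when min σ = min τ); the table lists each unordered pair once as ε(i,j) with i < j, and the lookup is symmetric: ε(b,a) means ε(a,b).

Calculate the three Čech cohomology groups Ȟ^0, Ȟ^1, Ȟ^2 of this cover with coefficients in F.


Ȟ^0 ≅ 0, Ȟ^1 ≅ Z/2, Ȟ^2 ≅ Z

nonempty overlaps:
  V12={p5,p9,p31} V13={p9,p15,p16} V14={p16,p23,p27} V15={p3,p27,p28} V16={p3,p5,p26} V23={p9,p14,p19} V24={p1,p6,p7} V25={p1,p19,p30} V26={p5,p6,p20} V34={p4,p8,p16} V35={p11,p19,p29} V36={p8,p29,p32} V45={p1,p13,p27} V46={p6,p8,p24} V56={p3,p29,p33}
  V123={p9} V126={p5} V134={p16} V145={p27} V156={p3} V235={p19} V245={p1} V246={p6} V346={p8} V356={p29}
C dims 6,15,10; δ0: rk 6, SNF 1^5·2; δ1: rk 9, SNF 1^9
degree 0: 6−6−0 = 0 → Ȟ^0 ≅ 0
degree 1: 15−9−6 = 0 plus torsion [2] → Ȟ^1 ≅ Z/2
degree 2: 10−0−9 = 1 → Ȟ^2 ≅ Z


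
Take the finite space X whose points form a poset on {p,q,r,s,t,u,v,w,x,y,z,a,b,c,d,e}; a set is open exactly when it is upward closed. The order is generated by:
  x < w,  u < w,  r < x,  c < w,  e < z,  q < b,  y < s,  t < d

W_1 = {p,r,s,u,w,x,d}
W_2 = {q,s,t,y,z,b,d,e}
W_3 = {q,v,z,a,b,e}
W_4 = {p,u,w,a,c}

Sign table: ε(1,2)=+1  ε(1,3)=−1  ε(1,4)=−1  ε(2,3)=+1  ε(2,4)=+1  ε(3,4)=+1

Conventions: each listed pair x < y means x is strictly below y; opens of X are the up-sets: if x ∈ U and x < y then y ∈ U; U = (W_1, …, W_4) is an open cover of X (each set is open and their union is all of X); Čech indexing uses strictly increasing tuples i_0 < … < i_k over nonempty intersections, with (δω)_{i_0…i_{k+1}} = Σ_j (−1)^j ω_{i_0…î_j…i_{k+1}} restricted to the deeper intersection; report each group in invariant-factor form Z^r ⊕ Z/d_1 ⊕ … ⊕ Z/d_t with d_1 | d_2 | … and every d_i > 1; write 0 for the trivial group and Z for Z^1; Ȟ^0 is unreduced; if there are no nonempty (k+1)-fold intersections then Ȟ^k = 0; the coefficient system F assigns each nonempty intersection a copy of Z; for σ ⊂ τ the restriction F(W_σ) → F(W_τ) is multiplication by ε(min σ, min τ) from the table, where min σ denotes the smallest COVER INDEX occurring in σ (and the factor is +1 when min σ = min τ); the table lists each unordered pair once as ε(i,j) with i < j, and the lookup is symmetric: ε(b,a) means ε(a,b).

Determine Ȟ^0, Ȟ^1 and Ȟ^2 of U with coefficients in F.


Ȟ^0 = 0,  Ȟ^1 = Z/2,  Ȟ^2 = 0

nonempty overlaps:
  W12={s,d} W14={p,u,w} W23={q,z,b,e} W34={a}
C dims 4,4; δ0: rk 4, SNF 1^3·2
degree 0: 4−4−0 = 0 → Ȟ^0 ≅ 0
degree 1: 4−0−4 = 0 plus torsion [2] → Ȟ^1 ≅ Z/2
degree 2: 0−0−0 = 0 → Ȟ^2 ≅ 0


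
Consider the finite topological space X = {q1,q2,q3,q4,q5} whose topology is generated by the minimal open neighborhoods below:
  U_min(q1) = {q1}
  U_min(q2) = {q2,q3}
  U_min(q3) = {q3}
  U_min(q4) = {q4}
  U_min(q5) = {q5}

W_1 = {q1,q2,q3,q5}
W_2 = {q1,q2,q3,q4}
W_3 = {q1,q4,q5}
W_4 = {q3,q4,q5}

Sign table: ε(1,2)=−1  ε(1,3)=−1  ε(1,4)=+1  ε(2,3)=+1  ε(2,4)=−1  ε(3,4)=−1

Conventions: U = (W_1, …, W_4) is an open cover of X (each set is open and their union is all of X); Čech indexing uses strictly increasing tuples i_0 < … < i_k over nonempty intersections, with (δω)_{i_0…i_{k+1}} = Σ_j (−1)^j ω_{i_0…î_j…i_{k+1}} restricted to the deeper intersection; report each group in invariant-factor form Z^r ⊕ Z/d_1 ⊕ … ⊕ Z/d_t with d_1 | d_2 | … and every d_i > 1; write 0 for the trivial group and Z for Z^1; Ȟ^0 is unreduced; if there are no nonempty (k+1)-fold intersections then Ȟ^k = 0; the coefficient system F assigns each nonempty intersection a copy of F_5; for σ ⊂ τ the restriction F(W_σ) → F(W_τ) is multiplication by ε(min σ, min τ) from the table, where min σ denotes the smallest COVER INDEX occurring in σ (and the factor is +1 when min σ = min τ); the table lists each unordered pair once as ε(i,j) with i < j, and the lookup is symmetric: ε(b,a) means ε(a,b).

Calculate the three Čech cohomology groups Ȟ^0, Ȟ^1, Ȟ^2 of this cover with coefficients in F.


nonempty overlaps:
  W12={q1,q2,q3} W13={q1,q5} W14={q3,q5} W23={q1,q4} W24={q3,q4} W34={q4,q5}
  W123={q1} W124={q3} W134={q5} W234={q4}
C dims 4,6,4; δ0: rk_F5 3; δ1: rk_F5 3
degree 0: 4−3−0 = 1 → Ȟ^0 ≅ Z/5
degree 1: 6−3−3 = 0 → Ȟ^1 ≅ 0
degree 2: 4−0−3 = 1 → Ȟ^2 ≅ Z/5

Ȟ^0 ≅ Z/5, Ȟ^1 ≅ 0, Ȟ^2 ≅ Z/5


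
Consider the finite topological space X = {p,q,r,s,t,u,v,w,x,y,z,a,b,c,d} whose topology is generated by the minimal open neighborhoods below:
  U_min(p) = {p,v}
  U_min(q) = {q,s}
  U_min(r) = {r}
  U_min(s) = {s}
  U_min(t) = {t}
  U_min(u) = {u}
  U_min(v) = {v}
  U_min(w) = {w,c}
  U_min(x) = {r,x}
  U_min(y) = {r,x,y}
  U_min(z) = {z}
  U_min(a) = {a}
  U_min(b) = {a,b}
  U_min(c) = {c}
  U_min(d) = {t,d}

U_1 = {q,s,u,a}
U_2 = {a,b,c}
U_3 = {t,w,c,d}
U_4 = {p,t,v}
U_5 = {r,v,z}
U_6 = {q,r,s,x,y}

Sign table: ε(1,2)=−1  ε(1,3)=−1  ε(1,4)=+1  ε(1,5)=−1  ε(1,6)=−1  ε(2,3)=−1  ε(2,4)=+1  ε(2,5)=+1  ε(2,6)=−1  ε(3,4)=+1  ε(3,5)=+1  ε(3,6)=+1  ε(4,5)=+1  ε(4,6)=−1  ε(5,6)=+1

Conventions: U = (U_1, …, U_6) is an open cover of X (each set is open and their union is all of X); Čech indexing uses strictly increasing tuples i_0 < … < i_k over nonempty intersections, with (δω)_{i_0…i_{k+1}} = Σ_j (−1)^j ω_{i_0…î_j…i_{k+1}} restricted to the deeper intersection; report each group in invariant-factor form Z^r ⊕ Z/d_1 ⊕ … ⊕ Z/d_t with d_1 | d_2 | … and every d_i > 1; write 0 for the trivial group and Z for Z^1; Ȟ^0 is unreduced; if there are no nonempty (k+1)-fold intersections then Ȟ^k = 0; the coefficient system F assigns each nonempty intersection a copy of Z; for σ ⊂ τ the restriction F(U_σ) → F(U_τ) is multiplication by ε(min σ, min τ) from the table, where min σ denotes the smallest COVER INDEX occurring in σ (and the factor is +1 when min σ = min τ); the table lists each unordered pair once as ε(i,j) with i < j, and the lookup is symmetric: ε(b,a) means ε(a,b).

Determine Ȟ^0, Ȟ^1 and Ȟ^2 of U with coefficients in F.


Ȟ^0(U;F) ≅ 0, Ȟ^1(U;F) ≅ Z/2 and Ȟ^2(U;F) ≅ 0

cover nerve:
  U12={a} U16={q,s} U23={c} U34={t} U45={v} U56={r}
C dims 6,6; δ0: rk 6, SNF 1^5·2
Ȟ^0: (6−6)−0=0 ⇒ 0
Ȟ^1: (6−0)−6=0 plus torsion [2] ⇒ Z/2
Ȟ^2: (0−0)−0=0 ⇒ 0


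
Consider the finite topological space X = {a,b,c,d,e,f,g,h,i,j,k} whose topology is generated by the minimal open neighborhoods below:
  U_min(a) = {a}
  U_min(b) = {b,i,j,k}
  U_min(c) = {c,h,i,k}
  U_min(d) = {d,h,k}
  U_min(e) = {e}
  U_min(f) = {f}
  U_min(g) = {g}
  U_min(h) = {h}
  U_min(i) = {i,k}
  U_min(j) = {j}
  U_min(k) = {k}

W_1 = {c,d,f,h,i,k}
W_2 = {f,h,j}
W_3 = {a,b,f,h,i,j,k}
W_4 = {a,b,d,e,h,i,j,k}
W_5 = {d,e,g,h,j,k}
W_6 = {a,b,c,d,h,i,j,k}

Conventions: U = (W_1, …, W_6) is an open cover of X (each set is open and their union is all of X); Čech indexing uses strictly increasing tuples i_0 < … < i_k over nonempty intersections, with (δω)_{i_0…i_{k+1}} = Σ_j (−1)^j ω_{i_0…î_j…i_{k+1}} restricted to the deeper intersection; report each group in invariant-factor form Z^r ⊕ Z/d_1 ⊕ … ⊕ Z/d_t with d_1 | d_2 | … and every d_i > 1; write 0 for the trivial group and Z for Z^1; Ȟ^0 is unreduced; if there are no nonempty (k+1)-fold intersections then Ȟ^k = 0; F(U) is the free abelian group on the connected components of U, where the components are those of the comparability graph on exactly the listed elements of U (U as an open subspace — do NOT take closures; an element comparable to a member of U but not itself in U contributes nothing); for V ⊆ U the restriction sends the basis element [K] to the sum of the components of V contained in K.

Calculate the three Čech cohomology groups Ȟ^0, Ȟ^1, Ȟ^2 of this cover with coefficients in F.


Ȟ^0 = Z^5,  Ȟ^1 = 0,  Ȟ^2 = 0

nonempty intersections:
  W12={f,h} W13={f,h,i,k} W14={d,h,i,k} W15={d,h,k} W16={c,d,h,i,k} W23={f,h,j} W24={h,j} W25={h,j} W26={h,j} W34={a,b,h,i,j,k} W35={h,j,k} W36={a,b,h,i,j,k} W45={d,e,h,j,k} W46={a,b,d,h,i,j,k} W56={d,h,j,k}
  W123={f,h} W124={h} W125={h} W126={h} W134={h,i,k} W135={h,k} W136={h,i,k} W145={d,h,k} W146={d,h,i,k} W156={d,h,k} W234={h,j} W235={h,j} W236={h,j} W245={h,j} W246={h,j} W256={h,j} W345={h,j,k} W346={a,b,h,i,j,k} W356={h,j,k} W456={d,h,j,k}
  W1234={h} W1235={h} W1236={h} W1245={h} W1246={h} W1256={h} W1345={h,k} W1346={h,i,k} W1356={h,k} W1456={d,h,k} W2345={h,j} W2346={h,j} W2356={h,j} W2456={h,j} W3456={h,j,k}
  W12345={h} W12346={h} W12356={h} W12456={h} W13456={h,k} W23456={h,j}
  W123456={h}
components per intersection:
  W1: {c,d,h,i,k} {f}
  W2: {f} {h} {j}
  W3: {a} {b,i,j,k} {f} {h}
  W4: {a} {b,d,h,i,j,k} {e}
  W5: {d,h,k} {e} {g} {j}
  W6: {a} {b,c,d,h,i,j,k}
  W12: {f} {h}
  W13: {f} {h} {i,k}
  W14: {d,h,i,k}
  W15: {d,h,k}
  W16: {c,d,h,i,k}
  W23: {f} {h} {j}
  W24: {h} {j}
  W25: {h} {j}
  W26: {h} {j}
  W34: {a} {b,i,j,k} {h}
  W35: {h} {j} {k}
  W36: {a} {b,i,j,k} {h}
  W45: {d,h,k} {e} {j}
  W46: {a} {b,d,h,i,j,k}
  W56: {d,h,k} {j}
  W123: {f} {h}
  W124: {h}
  W125: {h}
  W126: {h}
  W134: {h} {i,k}
  W135: {h} {k}
  W136: {h} {i,k}
  W145: {d,h,k}
  W146: {d,h,i,k}
  W156: {d,h,k}
  W234: {h} {j}
  W235: {h} {j}
  W236: {h} {j}
  W245: {h} {j}
  W246: {h} {j}
  W256: {h} {j}
  W345: {h} {j} {k}
  W346: {a} {b,i,j,k} {h}
  W356: {h} {j} {k}
  W456: {d,h,k} {j}
  W1234: {h}
  W1235: {h}
  W1236: {h}
  W1245: {h}
  W1246: {h}
  W1256: {h}
  W1345: {h} {k}
  W1346: {h} {i,k}
  W1356: {h} {k}
  W1456: {d,h,k}
  W2345: {h} {j}
  W2346: {h} {j}
  W2356: {h} {j}
  W2456: {h} {j}
  W3456: {h} {j} {k}
  W12345: {h}
  W12346: {h}
  W12356: {h}
  W12456: {h}
  W13456: {h} {k}
  W23456: {h} {j}
  W123456: {h}
C dims 18,33,37,24; δ0: rk 13, SNF 1^13; δ1: rk 20, SNF 1^20; δ2: rk 17, SNF 1^17
Ȟ^0: (18−13)−0=5 ⇒ Z^5
Ȟ^1: (33−20)−13=0 ⇒ 0
Ȟ^2: (37−17)−20=0 ⇒ 0


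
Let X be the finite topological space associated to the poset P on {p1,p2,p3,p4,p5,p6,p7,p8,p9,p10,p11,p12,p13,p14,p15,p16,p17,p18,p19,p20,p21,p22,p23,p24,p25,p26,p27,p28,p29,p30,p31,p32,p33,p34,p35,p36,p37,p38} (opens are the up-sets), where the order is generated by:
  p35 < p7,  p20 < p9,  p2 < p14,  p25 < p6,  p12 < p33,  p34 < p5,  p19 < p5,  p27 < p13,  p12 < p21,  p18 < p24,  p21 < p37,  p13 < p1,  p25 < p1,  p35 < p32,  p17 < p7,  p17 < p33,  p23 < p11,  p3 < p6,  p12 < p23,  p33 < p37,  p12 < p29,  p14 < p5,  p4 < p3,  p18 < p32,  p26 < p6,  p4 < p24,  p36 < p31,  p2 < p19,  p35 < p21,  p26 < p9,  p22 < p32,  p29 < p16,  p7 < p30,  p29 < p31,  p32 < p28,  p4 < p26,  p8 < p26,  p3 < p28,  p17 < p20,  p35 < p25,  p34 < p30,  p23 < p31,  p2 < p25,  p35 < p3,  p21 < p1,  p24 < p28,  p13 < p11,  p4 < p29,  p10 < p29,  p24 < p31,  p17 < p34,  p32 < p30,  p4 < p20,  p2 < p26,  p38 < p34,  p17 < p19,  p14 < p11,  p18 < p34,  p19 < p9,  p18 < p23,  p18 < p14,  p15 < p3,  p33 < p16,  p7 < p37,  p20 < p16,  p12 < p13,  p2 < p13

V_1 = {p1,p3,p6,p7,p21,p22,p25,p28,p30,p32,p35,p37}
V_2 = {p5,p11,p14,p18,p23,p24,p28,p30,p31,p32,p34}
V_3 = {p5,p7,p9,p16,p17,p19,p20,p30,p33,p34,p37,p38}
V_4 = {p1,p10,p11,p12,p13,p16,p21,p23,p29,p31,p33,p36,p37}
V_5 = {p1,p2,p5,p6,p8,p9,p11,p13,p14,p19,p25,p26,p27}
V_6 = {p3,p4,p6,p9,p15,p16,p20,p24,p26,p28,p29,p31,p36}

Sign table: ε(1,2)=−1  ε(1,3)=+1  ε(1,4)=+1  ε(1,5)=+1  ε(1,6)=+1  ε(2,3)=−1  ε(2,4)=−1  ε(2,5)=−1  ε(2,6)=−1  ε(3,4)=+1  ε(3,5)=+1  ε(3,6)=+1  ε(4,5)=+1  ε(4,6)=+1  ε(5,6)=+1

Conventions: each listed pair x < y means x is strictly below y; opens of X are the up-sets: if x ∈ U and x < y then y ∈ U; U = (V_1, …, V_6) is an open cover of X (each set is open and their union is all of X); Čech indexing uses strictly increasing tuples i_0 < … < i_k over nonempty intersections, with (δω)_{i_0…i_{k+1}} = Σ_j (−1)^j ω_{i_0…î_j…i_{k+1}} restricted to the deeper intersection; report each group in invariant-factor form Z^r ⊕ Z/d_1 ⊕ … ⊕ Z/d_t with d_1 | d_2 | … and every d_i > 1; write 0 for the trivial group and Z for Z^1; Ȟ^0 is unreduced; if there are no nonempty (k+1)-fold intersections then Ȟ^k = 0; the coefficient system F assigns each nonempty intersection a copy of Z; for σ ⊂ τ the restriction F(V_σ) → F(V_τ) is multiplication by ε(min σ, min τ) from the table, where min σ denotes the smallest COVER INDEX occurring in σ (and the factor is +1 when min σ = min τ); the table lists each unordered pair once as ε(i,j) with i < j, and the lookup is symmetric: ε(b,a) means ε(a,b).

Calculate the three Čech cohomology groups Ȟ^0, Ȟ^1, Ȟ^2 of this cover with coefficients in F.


nonempty intersections:
  V12={p28,p30,p32} V13={p7,p30,p37} V14={p1,p21,p37} V15={p1,p6,p25} V16={p3,p6,p28} V23={p5,p30,p34} V24={p11,p23,p31} V25={p5,p11,p14} V26={p24,p28,p31} V34={p16,p33,p37} V35={p5,p9,p19} V36={p9,p16,p20} V45={p1,p11,p13} V46={p16,p29,p31,p36} V56={p6,p9,p26}
  V123={p30} V126={p28} V134={p37} V145={p1} V156={p6} V235={p5} V245={p11} V246={p31} V346={p16} V356={p9}
C dims 6,15,10; δ0: rk 5, SNF 1^5; δ1: rk 10, SNF 1^9·2
Ȟ^0: (6−5)−0=1 ⇒ Z
Ȟ^1: (15−10)−5=0 ⇒ 0
Ȟ^2: (10−0)−10=0 plus torsion [2] ⇒ Z/2

Ȟ^0(U;F) ≅ Z, Ȟ^1(U;F) ≅ 0 and Ȟ^2(U;F) ≅ Z/2


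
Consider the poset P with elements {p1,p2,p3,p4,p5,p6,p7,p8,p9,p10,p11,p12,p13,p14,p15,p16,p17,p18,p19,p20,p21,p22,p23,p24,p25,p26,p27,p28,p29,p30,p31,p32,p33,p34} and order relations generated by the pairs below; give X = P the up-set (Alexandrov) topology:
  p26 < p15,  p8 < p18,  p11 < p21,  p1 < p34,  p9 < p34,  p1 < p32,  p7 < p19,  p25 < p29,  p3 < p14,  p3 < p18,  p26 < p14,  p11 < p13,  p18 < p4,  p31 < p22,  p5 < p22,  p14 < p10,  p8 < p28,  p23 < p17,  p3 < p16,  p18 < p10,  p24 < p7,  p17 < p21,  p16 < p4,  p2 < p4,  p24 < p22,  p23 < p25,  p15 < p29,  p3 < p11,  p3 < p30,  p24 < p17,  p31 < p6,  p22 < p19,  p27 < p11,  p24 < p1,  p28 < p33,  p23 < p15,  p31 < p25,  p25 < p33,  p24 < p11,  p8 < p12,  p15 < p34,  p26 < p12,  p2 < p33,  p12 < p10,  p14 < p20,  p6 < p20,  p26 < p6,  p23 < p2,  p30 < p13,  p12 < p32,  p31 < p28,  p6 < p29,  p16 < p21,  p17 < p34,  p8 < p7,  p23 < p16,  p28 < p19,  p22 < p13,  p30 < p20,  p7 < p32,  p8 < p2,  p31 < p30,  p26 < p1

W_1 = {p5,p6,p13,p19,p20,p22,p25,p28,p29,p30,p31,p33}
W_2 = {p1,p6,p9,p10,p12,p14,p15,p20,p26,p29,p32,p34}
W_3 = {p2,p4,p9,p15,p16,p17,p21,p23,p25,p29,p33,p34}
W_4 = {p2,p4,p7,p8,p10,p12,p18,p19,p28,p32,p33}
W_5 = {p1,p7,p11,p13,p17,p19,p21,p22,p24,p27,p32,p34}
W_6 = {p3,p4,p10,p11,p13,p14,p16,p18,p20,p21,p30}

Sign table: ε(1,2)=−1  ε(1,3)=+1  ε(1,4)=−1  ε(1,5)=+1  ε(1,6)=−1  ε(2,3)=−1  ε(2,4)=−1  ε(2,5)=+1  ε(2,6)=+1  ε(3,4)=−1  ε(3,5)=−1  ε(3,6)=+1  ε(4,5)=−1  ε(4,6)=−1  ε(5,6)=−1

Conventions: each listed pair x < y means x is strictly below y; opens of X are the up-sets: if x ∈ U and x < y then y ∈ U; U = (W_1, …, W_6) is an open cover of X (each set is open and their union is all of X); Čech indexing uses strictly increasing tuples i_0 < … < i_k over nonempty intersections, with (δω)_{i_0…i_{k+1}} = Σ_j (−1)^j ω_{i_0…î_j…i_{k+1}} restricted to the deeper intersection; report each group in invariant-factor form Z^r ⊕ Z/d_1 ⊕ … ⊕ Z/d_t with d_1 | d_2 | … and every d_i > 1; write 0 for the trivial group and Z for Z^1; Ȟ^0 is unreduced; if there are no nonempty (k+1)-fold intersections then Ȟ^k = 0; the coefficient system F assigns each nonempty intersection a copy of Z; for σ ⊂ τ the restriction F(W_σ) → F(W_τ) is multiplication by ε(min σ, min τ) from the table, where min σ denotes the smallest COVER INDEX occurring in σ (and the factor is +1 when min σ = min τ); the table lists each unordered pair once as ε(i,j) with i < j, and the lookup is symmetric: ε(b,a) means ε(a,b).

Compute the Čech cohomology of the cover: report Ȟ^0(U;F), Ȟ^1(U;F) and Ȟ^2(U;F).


intersection data:
  W12={p6,p20,p29} W13={p25,p29,p33} W14={p19,p28,p33} W15={p13,p19,p22} W16={p13,p20,p30} W23={p9,p15,p29,p34} W24={p10,p12,p32} W25={p1,p32,p34} W26={p10,p14,p20} W34={p2,p4,p33} W35={p17,p21,p34} W36={p4,p16,p21} W45={p7,p19,p32} W46={p4,p10,p18} W56={p11,p13,p21}
  W123={p29} W126={p20} W134={p33} W145={p19} W156={p13} W235={p34} W245={p32} W246={p10} W346={p4} W356={p21}
C dims 6,15,10; δ0: rk 6, SNF 1^5·2; δ1: rk 9, SNF 1^9
Ȟ^0 = (6 − 6) − 0 = 0, so Ȟ^0 ≅ 0
Ȟ^1 = (15 − 9) − 6 = 0 plus torsion [2], so Ȟ^1 ≅ Z/2
Ȟ^2 = (10 − 0) − 9 = 1, so Ȟ^2 ≅ Z

Ȟ^0 ≅ 0, Ȟ^1 ≅ Z/2, Ȟ^2 ≅ Z


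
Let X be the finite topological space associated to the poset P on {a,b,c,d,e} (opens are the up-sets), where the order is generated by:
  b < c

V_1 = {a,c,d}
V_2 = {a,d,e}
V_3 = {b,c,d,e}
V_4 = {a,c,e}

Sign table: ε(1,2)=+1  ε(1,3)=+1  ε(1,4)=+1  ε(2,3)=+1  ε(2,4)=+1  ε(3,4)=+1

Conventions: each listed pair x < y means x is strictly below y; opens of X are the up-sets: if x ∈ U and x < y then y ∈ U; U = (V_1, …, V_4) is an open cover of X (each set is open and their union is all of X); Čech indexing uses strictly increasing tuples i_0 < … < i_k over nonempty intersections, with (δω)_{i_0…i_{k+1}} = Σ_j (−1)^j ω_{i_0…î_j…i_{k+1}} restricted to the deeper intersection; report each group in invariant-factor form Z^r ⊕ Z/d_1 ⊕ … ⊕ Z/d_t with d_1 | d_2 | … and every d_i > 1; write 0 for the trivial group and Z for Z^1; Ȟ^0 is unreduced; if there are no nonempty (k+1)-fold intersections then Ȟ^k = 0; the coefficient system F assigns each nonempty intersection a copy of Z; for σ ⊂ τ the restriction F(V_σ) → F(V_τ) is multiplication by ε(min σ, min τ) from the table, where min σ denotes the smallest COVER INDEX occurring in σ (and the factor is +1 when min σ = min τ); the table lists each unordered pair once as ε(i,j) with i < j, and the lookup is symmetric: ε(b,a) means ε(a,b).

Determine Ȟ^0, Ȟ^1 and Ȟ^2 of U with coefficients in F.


cover nerve:
  V12={a,d} V13={c,d} V14={a,c} V23={d,e} V24={a,e} V34={c,e}
  V123={d} V124={a} V134={c} V234={e}
C dims 4,6,4; δ0: rk 3, SNF 1^3; δ1: rk 3, SNF 1^3
Ȟ^0: (4−3)−0=1 ⇒ Z
Ȟ^1: (6−3)−3=0 ⇒ 0
Ȟ^2: (4−0)−3=1 ⇒ Z

Ȟ^0 = Z, Ȟ^1 = 0, Ȟ^2 = Z


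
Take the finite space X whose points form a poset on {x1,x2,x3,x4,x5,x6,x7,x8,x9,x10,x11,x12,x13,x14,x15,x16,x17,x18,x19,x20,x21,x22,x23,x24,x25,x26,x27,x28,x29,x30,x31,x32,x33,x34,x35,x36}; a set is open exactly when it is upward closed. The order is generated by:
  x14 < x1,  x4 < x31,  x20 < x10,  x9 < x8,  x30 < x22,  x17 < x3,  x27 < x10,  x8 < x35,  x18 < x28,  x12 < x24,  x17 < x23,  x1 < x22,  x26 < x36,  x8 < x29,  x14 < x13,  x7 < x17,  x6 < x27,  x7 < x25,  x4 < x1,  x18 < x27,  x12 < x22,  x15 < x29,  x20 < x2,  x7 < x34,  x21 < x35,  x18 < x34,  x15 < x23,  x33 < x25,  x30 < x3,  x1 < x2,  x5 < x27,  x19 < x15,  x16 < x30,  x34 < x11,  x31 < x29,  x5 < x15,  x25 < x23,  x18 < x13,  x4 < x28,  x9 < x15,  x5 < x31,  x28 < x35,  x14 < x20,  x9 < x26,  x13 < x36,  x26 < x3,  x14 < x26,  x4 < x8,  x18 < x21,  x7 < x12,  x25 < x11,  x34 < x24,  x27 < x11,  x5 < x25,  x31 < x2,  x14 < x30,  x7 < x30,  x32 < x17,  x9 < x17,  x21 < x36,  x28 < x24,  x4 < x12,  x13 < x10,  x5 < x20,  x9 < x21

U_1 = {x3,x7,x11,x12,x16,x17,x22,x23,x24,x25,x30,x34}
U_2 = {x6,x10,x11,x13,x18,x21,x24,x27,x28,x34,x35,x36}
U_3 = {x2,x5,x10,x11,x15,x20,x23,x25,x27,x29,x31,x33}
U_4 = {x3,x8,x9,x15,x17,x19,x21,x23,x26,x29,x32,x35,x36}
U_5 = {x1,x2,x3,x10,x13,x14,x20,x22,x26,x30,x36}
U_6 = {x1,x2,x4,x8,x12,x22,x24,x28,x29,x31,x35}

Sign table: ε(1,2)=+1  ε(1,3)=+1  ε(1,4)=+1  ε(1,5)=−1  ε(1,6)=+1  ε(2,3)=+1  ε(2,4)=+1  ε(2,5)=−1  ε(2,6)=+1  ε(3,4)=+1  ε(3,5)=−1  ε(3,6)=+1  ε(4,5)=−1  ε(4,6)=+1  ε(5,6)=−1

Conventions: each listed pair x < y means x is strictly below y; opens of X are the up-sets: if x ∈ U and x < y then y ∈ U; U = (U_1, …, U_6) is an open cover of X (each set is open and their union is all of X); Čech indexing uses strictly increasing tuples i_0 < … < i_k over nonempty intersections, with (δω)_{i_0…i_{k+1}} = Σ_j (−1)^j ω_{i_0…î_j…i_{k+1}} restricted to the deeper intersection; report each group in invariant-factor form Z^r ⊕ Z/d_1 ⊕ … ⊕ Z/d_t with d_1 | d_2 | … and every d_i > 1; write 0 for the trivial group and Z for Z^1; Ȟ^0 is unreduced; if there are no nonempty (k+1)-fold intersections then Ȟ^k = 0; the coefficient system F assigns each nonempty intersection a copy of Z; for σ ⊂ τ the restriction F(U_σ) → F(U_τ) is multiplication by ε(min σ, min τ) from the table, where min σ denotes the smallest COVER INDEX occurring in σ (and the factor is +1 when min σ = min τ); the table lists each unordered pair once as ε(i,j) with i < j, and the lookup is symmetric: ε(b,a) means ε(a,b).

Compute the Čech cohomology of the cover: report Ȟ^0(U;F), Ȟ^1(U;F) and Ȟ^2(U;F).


Ȟ^0 ≅ Z, Ȟ^1 ≅ 0 and Ȟ^2 ≅ Z/2

intersection data:
  U12={x11,x24,x34} U13={x11,x23,x25} U14={x3,x17,x23} U15={x3,x22,x30} U16={x12,x22,x24} U23={x10,x11,x27} U24={x21,x35,x36} U25={x10,x13,x36} U26={x24,x28,x35} U34={x15,x23,x29} U35={x2,x10,x20} U36={x2,x29,x31} U45={x3,x26,x36} U46={x8,x29,x35} U56={x1,x2,x22}
  U123={x11} U126={x24} U134={x23} U145={x3} U156={x22} U235={x10} U245={x36} U246={x35} U346={x29} U356={x2}
C dims 6,15,10; δ0: rk 5, SNF 1^5; δ1: rk 10, SNF 1^9·2
Ȟ^0 = (6 − 5) − 0 = 1, so Ȟ^0 ≅ Z
Ȟ^1 = (15 − 10) − 5 = 0, so Ȟ^1 ≅ 0
Ȟ^2 = (10 − 0) − 10 = 0 plus torsion [2], so Ȟ^2 ≅ Z/2


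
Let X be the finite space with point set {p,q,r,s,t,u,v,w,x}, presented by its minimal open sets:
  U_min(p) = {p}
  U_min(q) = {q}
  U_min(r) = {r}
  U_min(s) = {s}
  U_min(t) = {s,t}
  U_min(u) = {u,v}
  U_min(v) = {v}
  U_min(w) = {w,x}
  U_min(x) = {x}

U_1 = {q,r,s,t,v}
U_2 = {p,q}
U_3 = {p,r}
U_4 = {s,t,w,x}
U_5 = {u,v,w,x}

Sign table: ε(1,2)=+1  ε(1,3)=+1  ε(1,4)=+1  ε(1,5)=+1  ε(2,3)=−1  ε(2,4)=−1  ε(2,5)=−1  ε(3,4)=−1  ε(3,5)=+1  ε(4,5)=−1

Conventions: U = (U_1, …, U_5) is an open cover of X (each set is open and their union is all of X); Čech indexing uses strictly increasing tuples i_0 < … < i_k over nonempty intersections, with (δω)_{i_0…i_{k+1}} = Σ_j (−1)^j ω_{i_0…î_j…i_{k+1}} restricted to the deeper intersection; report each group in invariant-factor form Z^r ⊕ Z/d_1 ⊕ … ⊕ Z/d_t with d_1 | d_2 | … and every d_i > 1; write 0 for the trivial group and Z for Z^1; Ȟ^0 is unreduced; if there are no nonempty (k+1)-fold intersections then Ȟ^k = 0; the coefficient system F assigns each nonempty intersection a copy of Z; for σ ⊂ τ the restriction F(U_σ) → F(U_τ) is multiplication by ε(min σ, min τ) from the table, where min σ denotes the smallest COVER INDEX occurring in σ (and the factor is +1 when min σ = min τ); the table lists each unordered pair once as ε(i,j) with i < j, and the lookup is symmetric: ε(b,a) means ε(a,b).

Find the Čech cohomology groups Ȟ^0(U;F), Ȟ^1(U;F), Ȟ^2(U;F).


intersection data:
  U12={q} U13={r} U14={s,t} U15={v} U23={p} U45={w,x}
C dims 5,6; δ0: rk 5, SNF 1^4·2
Ȟ^0 = (5 − 5) − 0 = 0, so Ȟ^0 ≅ 0
Ȟ^1 = (6 − 0) − 5 = 1 plus torsion [2], so Ȟ^1 ≅ Z ⊕ Z/2
Ȟ^2 = (0 − 0) − 0 = 0, so Ȟ^2 ≅ 0

Ȟ^0 = 0,  Ȟ^1 = Z ⊕ Z/2,  Ȟ^2 = 0


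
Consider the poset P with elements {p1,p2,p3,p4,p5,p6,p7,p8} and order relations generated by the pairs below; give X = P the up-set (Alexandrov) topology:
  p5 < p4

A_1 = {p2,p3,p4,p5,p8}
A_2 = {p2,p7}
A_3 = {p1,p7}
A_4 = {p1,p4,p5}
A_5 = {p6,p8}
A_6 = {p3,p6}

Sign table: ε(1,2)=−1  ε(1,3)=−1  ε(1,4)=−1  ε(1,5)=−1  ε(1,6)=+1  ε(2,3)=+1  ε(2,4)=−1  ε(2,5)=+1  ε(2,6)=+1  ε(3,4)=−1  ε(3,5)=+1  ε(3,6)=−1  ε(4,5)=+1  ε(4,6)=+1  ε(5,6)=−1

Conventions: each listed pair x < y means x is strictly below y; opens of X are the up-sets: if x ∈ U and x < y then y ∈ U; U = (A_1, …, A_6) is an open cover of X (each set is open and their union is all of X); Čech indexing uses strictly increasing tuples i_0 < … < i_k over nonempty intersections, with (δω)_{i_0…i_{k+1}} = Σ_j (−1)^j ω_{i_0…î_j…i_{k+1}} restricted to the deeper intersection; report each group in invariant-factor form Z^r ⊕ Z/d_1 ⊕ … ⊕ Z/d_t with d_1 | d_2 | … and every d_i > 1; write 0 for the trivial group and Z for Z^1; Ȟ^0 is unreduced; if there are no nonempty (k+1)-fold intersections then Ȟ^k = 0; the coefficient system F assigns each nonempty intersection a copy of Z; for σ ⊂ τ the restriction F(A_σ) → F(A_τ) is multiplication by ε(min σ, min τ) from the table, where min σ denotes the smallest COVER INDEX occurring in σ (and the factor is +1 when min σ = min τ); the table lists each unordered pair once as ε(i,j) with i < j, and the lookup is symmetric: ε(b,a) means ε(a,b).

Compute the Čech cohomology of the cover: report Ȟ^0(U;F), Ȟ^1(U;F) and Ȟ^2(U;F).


Ȟ^0 = 0; Ȟ^1 = Z ⊕ Z/2; Ȟ^2 = 0

nonempty intersections:
  A12={p2} A14={p4,p5} A15={p8} A16={p3} A23={p7} A34={p1} A56={p6}
C dims 6,7; δ0: rk 6, SNF 1^5·2
Ȟ^0: (6−6)−0=0 ⇒ 0
Ȟ^1: (7−0)−6=1 plus torsion [2] ⇒ Z ⊕ Z/2
Ȟ^2: (0−0)−0=0 ⇒ 0


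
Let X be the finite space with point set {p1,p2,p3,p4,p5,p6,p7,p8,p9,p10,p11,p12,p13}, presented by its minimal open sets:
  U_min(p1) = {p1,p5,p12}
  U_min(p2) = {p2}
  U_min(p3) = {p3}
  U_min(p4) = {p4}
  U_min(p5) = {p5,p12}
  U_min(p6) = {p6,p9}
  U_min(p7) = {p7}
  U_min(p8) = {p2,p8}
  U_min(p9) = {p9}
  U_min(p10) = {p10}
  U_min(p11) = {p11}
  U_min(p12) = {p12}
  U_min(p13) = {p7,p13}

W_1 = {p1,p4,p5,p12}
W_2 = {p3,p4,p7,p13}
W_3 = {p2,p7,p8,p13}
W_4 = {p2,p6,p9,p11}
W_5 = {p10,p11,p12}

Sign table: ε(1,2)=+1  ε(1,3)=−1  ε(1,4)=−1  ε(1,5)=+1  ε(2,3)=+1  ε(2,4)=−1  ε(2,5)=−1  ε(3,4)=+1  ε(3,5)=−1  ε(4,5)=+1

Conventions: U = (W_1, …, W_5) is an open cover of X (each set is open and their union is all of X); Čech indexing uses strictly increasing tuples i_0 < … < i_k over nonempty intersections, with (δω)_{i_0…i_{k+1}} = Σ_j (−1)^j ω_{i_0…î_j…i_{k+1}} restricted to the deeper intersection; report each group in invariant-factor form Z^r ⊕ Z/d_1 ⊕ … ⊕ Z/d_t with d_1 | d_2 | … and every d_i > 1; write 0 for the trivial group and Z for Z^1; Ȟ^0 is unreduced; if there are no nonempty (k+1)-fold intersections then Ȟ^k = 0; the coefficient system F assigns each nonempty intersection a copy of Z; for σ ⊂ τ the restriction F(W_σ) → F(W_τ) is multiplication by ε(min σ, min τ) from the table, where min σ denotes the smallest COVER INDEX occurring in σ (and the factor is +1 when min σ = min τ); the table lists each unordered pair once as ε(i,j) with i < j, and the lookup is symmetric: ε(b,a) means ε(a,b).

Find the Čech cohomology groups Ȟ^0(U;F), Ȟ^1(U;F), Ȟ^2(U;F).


intersection data:
  W12={p4} W15={p12} W23={p7,p13} W34={p2} W45={p11}
C dims 5,5; δ0: rk 4, SNF 1^4
Ȟ^0 = (5 − 4) − 0 = 1, so Ȟ^0 ≅ Z
Ȟ^1 = (5 − 0) − 4 = 1, so Ȟ^1 ≅ Z
Ȟ^2 = (0 − 0) − 0 = 0, so Ȟ^2 ≅ 0

Ȟ^0 ≅ Z, Ȟ^1 ≅ Z, Ȟ^2 ≅ 0


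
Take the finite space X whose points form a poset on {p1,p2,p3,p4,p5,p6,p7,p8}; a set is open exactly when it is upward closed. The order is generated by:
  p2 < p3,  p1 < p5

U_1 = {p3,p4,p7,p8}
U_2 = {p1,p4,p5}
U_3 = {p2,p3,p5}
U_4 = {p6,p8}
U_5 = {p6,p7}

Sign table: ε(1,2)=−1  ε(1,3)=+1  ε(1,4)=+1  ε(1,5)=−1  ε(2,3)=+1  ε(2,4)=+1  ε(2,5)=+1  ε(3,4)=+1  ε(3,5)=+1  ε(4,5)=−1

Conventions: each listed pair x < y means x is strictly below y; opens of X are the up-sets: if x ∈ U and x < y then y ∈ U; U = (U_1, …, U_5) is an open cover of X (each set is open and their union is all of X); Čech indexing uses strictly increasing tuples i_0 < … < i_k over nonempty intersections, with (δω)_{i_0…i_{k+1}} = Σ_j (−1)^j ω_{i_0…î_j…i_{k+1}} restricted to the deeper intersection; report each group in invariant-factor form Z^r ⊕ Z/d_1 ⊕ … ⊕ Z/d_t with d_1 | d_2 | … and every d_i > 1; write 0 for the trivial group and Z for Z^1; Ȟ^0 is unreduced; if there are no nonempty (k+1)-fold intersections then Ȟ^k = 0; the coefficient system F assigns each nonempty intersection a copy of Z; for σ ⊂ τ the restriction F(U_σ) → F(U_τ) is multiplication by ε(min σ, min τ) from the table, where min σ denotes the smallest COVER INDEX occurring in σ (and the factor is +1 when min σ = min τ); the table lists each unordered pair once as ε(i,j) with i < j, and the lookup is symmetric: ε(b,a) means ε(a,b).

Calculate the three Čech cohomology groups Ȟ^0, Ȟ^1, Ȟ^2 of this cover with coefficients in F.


Ȟ^0 ≅ 0, Ȟ^1 ≅ Z ⊕ Z/2 and Ȟ^2 ≅ 0

nerve of the cover:
  U12={p4} U13={p3} U14={p8} U15={p7} U23={p5} U45={p6}
C dims 5,6; δ0: rk 5, SNF 1^4·2
Ȟ^0 = (5 − 5) − 0 = 0, so Ȟ^0 ≅ 0
Ȟ^1 = (6 − 0) − 5 = 1 plus torsion [2], so Ȟ^1 ≅ Z ⊕ Z/2
Ȟ^2 = (0 − 0) − 0 = 0, so Ȟ^2 ≅ 0
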